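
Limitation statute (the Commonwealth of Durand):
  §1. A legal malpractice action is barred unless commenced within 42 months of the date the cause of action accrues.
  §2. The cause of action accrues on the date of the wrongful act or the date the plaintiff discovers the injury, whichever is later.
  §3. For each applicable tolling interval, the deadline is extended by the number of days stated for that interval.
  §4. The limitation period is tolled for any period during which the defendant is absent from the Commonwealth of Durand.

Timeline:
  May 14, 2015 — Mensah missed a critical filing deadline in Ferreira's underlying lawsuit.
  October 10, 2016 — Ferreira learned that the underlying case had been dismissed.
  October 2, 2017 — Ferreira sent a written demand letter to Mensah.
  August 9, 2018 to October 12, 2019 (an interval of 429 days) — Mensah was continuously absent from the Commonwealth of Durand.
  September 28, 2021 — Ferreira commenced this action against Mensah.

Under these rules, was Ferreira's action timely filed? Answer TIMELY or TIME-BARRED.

The claim accrued on October 10, 2016 — the later of the May 14, 2015 act and the October 10, 2016 discovery.
42 months from October 10, 2016 is April 10, 2020.
Because the defendant's absence from the jurisdiction ran from August 9, 2018 to October 12, 2019, the deadline is extended by 429 days to June 13, 2021.
None of the other events listed affects the running of the period under the stated rules.
Ferreira filed on September 28, 2021, after the June 13, 2021 deadline, so the action is time-barred.

TIME-BARRED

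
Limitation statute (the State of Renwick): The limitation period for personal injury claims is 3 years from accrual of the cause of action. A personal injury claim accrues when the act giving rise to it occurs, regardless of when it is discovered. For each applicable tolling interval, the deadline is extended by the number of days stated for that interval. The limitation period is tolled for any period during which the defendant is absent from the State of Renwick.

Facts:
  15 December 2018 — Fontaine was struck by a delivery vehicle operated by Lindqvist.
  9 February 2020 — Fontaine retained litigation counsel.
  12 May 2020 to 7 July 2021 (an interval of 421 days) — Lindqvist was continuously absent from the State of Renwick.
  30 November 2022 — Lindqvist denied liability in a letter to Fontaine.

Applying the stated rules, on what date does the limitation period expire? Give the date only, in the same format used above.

The limitation period began to run on 15 December 2018.
The untolled deadline — 3 years after 15 December 2018 — is 15 December 2021.
The defendant's absence from the jurisdiction from 12 May 2020 to 7 July 2021 tolled the period for 421 days, extending the deadline to 9 February 2023.
Nothing else in the chronology tolls or restarts the period.

9 February 2023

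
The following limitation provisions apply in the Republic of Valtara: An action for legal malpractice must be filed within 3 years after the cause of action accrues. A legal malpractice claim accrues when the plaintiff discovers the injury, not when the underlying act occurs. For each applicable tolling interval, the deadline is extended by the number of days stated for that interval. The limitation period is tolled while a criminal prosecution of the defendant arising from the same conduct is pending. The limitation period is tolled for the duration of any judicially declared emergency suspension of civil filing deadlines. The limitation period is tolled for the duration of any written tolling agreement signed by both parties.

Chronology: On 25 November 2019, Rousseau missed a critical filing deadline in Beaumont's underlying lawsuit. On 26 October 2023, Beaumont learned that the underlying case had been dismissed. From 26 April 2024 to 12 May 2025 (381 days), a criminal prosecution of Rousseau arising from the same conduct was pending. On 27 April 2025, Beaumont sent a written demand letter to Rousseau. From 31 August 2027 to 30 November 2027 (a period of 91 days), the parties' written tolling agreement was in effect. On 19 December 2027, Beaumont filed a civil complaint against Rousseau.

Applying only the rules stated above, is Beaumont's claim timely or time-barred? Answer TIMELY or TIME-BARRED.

The claim did not accrue until Beaumont discovered the injury on 26 October 2023; the 25 November 2019 act date does not start the clock under the stated rule.
3 years from 26 October 2023 is 26 October 2026.
The period was tolled for 381 days by the pending criminal prosecution (26 April 2024 to 12 May 2025), pushing the deadline to 11 November 2027.
Because the written tolling agreement ran from 31 August 2027 to 30 November 2027, the deadline is extended by 91 days to 10 February 2028.
None of the other events listed affects the running of the period under the stated rules.
Beaumont filed on 19 December 2027, before the 10 February 2028 deadline, so the action is timely.

TIMELY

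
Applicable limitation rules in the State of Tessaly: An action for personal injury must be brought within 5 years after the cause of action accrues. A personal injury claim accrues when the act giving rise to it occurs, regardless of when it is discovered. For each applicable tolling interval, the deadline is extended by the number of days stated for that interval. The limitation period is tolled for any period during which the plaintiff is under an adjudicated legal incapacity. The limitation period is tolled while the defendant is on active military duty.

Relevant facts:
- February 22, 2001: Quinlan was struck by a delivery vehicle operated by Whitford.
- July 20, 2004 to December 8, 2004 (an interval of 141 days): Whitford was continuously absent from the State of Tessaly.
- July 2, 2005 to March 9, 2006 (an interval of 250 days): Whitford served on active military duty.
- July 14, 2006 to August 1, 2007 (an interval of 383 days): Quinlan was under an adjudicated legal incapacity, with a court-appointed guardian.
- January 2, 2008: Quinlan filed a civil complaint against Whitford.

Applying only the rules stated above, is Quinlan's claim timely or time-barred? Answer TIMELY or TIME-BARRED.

The limitation period began to run on February 22, 2001.
Adding the 5 years base period to February 22, 2001 gives a deadline of February 22, 2006, before any tolling.
Because the defendant's active military service ran from July 2, 2005 to March 9, 2006, the deadline is extended by 250 days to October 30, 2006.
The period was tolled for 383 days by the plaintiff's legal incapacity (July 14, 2006 to August 1, 2007), pushing the deadline to November 17, 2007.
No stated provision tolls the period for the defendant's absence, so the interval from July 20, 2004 to December 8, 2004 has no effect on the deadline.
Quinlan filed on January 2, 2008, after the November 17, 2007 deadline, so the action is time-barred.

TIME-BARRED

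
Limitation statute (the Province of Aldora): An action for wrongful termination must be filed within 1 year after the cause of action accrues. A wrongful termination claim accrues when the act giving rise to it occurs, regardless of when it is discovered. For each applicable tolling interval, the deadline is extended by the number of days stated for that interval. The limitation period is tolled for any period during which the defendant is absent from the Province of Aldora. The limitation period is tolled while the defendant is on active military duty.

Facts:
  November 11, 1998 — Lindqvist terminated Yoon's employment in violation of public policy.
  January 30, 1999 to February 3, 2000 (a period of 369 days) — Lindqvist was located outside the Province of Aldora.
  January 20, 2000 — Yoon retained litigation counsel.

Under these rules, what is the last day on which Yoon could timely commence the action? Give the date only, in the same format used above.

November 14, 2000

The limitation period began to run on November 11, 1998.
Adding the 1 year base period to November 11, 1998 gives a deadline of November 11, 1999, before any tolling.
The period was tolled for 369 days by the defendant's absence from the jurisdiction (January 30, 1999 to February 3, 2000), pushing the deadline to November 14, 2000.
None of the other events listed affects the running of the period under the stated rules.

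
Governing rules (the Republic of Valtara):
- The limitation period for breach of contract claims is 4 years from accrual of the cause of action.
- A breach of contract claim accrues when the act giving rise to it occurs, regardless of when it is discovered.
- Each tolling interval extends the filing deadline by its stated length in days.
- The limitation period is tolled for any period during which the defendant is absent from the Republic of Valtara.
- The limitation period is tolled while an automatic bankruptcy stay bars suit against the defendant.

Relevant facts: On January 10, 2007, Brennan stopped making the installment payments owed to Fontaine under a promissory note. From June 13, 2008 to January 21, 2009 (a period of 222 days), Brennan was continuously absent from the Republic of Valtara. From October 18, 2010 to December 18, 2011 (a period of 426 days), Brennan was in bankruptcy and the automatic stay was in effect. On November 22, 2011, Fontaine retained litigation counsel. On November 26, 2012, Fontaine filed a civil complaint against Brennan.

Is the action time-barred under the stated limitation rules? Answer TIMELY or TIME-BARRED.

The cause of action accrued on January 10, 2007, the date of the act.
4 years from January 10, 2007 is January 10, 2011.
Because the defendant's absence from the jurisdiction ran from June 13, 2008 to January 21, 2009, the deadline is extended by 222 days to August 20, 2011.
The period was tolled for 426 days by the automatic bankruptcy stay (October 18, 2010 to December 18, 2011), pushing the deadline to October 19, 2012.
None of the other events listed affects the running of the period under the stated rules.
Fontaine filed on November 26, 2012, after the October 19, 2012 deadline, so the action is time-barred.

TIME-BARRED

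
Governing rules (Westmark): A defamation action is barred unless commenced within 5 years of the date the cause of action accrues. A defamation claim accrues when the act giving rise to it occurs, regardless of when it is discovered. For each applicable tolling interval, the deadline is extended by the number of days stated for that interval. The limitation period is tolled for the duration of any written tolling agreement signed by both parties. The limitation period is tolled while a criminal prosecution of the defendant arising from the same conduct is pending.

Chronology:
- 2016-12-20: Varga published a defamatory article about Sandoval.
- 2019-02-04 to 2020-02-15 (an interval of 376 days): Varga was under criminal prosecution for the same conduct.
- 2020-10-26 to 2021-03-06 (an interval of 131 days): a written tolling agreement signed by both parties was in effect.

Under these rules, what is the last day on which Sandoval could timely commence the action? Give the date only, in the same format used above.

2023-05-11

The limitation period began to run on 2016-12-20.
5 years from 2016-12-20 is 2021-12-20.
Because the pending criminal prosecution ran from 2019-02-04 to 2020-02-15, the deadline is extended by 376 days to 2022-12-31.
The written tolling agreement from 2020-10-26 to 2021-03-06 tolled the period for 131 days, extending the deadline to 2023-05-11.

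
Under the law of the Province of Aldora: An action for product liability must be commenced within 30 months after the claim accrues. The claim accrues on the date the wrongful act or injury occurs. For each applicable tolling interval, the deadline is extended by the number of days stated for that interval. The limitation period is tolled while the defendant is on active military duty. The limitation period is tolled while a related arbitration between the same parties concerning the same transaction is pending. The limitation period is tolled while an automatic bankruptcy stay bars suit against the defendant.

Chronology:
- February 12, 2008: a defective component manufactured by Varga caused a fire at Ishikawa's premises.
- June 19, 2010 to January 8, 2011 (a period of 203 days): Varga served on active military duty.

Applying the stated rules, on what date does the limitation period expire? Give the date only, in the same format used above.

March 3, 2011

The claim accrued on February 12, 2008, when the wrongful act occurred.
The untolled deadline — 30 months after February 12, 2008 — is August 12, 2010.
Because the defendant's active military service ran from June 19, 2010 to January 8, 2011, the deadline is extended by 203 days to March 3, 2011.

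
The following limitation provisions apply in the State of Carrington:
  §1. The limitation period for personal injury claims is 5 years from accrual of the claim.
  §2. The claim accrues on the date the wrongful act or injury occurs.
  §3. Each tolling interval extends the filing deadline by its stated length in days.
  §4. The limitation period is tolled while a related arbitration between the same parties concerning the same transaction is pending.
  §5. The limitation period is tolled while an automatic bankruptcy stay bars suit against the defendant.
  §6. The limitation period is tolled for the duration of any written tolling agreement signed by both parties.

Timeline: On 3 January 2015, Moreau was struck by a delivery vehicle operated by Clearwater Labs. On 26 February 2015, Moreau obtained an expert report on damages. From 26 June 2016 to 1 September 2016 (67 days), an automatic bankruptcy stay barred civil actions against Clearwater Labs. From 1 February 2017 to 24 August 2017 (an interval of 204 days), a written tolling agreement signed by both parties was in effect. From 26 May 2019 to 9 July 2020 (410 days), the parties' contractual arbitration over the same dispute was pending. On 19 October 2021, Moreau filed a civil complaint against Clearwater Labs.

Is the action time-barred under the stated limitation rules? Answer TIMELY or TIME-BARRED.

TIMELY

The claim accrued on 3 January 2015, the date of the act.
Adding the 5 years base period to 3 January 2015 gives a deadline of 3 January 2020, before any tolling.
The period was tolled for 67 days by the automatic bankruptcy stay (26 June 2016 to 1 September 2016), pushing the deadline to 10 March 2020.
The written tolling agreement from 1 February 2017 to 24 August 2017 tolled the period for 204 days, extending the deadline to 30 September 2020.
The period was tolled for 410 days by the pending related arbitration (26 May 2019 to 9 July 2020), pushing the deadline to 14 November 2021.
None of the other events listed affects the running of the period under the stated rules.
Moreau filed on 19 October 2021, before the 14 November 2021 deadline, so the action is timely.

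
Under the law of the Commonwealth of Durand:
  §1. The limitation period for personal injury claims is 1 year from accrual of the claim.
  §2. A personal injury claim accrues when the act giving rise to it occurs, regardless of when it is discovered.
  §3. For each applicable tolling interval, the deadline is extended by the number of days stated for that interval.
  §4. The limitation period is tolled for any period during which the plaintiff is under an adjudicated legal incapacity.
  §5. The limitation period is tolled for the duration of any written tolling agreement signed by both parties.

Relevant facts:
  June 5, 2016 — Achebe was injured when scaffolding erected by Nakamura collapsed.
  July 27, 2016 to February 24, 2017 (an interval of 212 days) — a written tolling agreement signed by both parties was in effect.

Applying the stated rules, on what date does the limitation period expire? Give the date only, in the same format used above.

The limitation period began to run on June 5, 2016.
The untolled deadline — 1 year after June 5, 2016 — is June 5, 2017.
Because the written tolling agreement ran from July 27, 2016 to February 24, 2017, the deadline is extended by 212 days to January 3, 2018.

January 3, 2018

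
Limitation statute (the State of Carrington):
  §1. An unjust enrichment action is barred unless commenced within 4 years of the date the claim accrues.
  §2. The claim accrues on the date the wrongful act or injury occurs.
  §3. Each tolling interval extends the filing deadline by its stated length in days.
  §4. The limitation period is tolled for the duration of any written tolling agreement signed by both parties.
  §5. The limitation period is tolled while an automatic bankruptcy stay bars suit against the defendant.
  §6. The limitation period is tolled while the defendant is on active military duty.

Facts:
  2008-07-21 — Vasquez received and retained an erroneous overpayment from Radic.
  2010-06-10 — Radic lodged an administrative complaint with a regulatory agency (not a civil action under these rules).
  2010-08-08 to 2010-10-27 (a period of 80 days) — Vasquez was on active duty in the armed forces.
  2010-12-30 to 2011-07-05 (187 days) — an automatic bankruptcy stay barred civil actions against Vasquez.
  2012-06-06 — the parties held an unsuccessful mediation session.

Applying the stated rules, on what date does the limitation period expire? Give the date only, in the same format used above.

The claim accrued on 2008-07-21, the date of the act.
4 years from 2008-07-21 is 2012-07-21.
The period was tolled for 80 days by the defendant's active military service (2010-08-08 to 2010-10-27), pushing the deadline to 2012-10-09.
The period was tolled for 187 days by the automatic bankruptcy stay (2010-12-30 to 2011-07-05), pushing the deadline to 2013-04-14.
None of the other events listed affects the running of the period under the stated rules.

2013-04-14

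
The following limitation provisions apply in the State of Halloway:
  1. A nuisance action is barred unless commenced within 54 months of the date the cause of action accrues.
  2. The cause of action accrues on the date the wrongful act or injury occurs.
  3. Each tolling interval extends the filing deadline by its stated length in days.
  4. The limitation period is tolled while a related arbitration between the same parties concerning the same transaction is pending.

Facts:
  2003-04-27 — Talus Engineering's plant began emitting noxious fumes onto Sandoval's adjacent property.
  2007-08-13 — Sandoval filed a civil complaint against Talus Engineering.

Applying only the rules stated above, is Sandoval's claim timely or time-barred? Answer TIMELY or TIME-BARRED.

TIMELY

The cause of action accrued on 2003-04-27, the date of the act.
54 months from 2003-04-27 is 2007-10-27.
Filing on 2007-08-13 beat the 2007-10-27 deadline — the action is timely.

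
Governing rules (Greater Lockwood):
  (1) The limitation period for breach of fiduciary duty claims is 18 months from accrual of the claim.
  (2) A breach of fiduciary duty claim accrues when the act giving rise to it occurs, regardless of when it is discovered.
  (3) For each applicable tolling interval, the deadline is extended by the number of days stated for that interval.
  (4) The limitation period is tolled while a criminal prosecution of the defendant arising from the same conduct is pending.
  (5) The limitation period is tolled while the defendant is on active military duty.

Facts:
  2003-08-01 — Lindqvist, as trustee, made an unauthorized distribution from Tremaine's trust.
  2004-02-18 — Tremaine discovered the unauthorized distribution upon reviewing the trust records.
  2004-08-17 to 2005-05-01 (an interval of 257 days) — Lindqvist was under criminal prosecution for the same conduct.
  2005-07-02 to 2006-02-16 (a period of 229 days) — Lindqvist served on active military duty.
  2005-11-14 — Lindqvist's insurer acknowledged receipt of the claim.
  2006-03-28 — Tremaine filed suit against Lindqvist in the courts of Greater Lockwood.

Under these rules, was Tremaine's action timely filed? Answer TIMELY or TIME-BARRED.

TIMELY

Because the rule ties accrual to occurrence, the claim accrued on 2003-08-01, not on the 2004-02-18 discovery date.
The untolled deadline — 18 months after 2003-08-01 — is 2005-02-01.
The period was tolled for 257 days by the pending criminal prosecution (2004-08-17 to 2005-05-01), pushing the deadline to 2005-10-16.
The period was tolled for 229 days by the defendant's active military service (2005-07-02 to 2006-02-16), pushing the deadline to 2006-06-02.
The other events in the timeline have no effect on the limitation period under the stated rules.
The 2006-03-28 filing precedes the 2006-06-02 deadline; the claim is timely.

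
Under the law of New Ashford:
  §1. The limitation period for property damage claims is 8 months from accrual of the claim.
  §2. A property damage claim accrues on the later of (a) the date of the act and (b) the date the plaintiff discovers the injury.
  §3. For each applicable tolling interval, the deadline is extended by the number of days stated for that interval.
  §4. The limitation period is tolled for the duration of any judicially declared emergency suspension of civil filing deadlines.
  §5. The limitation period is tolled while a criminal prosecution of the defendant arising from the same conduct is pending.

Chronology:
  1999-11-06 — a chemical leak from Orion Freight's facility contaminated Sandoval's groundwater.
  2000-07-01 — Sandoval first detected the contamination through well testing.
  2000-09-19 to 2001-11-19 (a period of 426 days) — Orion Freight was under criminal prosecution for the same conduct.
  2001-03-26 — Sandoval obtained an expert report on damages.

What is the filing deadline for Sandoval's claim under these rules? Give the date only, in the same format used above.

The claim accrued on 2000-07-01 — the later of the 1999-11-06 act and the 2000-07-01 discovery.
8 months from 2000-07-01 is 2001-03-01.
The period was tolled for 426 days by the pending criminal prosecution (2000-09-19 to 2001-11-19), pushing the deadline to 2002-05-01.
None of the other events listed affects the running of the period under the stated rules.

2002-05-01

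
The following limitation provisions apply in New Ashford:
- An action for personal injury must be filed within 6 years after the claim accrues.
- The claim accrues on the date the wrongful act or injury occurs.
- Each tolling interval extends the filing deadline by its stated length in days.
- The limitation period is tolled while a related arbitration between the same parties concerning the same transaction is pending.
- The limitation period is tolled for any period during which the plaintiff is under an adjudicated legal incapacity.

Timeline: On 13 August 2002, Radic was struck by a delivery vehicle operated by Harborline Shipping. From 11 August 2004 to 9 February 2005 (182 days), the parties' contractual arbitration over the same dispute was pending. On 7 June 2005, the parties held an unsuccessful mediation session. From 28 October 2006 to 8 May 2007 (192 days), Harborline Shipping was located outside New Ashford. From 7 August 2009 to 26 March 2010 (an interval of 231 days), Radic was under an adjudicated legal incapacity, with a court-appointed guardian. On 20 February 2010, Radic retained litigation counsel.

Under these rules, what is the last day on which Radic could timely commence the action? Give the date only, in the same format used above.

11 February 2009

The claim accrued on 13 August 2002, the date of the act.
6 years from 13 August 2002 is 13 August 2008.
Because the pending related arbitration ran from 11 August 2004 to 9 February 2005, the deadline is extended by 182 days to 11 February 2009.
The plaintiff's legal incapacity starting 7 August 2009 came too late — the period had run on 11 February 2009 — and so does not extend the deadline.
Although the defendant's absence ran from 28 October 2006 to 8 May 2007, the stated rules do not make that a tolling event, so it is disregarded.
The other events in the timeline have no effect on the limitation period under the stated rules.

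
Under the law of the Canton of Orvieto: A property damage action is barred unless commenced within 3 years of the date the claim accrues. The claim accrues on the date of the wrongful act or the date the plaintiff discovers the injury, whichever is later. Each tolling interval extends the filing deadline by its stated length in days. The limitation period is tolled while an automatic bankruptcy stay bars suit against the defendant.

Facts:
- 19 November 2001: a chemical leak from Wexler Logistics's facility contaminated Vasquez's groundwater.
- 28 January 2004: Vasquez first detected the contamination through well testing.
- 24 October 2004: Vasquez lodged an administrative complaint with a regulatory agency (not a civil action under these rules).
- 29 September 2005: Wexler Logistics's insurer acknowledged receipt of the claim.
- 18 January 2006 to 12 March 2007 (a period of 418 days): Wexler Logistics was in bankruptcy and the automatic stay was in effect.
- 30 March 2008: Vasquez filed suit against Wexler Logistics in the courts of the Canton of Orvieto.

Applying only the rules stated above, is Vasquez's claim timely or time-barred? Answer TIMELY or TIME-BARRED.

TIME-BARRED

Taking the later of the act (19 November 2001) and discovery (28 January 2004), the claim accrued on 28 January 2004.
3 years from 28 January 2004 is 28 January 2007.
The automatic bankruptcy stay from 18 January 2006 to 12 March 2007 tolled the period for 418 days, extending the deadline to 21 March 2008.
The other events in the timeline have no effect on the limitation period under the stated rules.
Filing on 30 March 2008 missed the 21 March 2008 deadline — the action is time-barred.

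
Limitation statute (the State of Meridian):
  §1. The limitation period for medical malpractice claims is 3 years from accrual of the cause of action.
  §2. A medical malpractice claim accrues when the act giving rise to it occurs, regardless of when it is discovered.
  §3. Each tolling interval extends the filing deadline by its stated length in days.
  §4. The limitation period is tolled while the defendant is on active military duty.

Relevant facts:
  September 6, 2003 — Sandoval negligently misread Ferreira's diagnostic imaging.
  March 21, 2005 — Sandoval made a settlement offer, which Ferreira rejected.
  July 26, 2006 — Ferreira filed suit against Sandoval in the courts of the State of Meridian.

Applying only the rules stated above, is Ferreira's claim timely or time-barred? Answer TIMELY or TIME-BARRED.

The cause of action accrued on September 6, 2003, the date of the act.
The untolled deadline — 3 years after September 6, 2003 — is September 6, 2006.
The other events in the timeline have no effect on the limitation period under the stated rules.
The July 26, 2006 filing precedes the September 6, 2006 deadline; the claim is timely.

TIMELY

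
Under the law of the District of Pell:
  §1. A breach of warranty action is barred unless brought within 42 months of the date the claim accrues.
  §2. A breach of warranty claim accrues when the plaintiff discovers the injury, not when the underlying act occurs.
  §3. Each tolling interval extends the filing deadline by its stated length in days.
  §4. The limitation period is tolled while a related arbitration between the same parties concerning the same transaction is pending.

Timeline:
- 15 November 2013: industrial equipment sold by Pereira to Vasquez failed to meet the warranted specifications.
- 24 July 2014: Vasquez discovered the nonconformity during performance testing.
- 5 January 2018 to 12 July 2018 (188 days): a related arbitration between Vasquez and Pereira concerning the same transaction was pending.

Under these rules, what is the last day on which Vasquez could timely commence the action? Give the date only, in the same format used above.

Under the discovery rule, the claim accrued on 24 July 2014, when Vasquez discovered the injury — not on the 15 November 2013 date of the underlying act.
42 months from 24 July 2014 is 24 January 2018.
Because the pending related arbitration ran from 5 January 2018 to 12 July 2018, the deadline is extended by 188 days to 31 July 2018.

31 July 2018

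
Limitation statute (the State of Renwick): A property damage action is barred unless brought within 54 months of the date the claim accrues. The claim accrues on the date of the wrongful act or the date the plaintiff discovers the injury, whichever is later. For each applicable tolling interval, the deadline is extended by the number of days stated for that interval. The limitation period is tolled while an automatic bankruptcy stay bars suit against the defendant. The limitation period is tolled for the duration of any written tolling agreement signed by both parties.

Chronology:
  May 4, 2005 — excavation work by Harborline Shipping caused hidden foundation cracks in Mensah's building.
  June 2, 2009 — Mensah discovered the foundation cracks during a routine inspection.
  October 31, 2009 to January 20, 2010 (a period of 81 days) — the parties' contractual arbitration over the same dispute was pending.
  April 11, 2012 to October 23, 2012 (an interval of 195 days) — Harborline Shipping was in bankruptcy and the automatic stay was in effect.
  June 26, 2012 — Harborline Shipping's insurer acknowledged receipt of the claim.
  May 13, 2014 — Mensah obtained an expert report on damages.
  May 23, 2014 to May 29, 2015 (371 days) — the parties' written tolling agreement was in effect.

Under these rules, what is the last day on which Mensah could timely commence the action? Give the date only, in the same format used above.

Taking the later of the act (May 4, 2005) and discovery (June 2, 2009), the claim accrued on June 2, 2009.
The untolled deadline — 54 months after June 2, 2009 — is December 2, 2013.
The automatic bankruptcy stay from April 11, 2012 to October 23, 2012 tolled the period for 195 days, extending the deadline to June 15, 2014.
The period was tolled for 371 days by the written tolling agreement (May 23, 2014 to May 29, 2015), pushing the deadline to June 21, 2015.
No stated provision tolls the period for a pending arbitration, so the interval from October 31, 2009 to January 20, 2010 has no effect on the deadline.
None of the other events listed affects the running of the period under the stated rules.

June 21, 2015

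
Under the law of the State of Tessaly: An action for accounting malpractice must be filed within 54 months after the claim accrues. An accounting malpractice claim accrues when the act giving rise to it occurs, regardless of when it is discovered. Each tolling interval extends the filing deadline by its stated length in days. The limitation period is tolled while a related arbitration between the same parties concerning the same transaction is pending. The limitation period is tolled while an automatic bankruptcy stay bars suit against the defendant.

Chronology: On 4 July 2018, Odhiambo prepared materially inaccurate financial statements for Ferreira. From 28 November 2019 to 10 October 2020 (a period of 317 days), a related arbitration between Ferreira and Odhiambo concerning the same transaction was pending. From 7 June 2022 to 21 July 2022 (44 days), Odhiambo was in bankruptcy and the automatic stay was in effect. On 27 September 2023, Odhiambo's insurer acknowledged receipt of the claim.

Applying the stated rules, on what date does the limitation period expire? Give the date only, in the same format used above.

The claim accrued on 4 July 2018, the date of the act.
54 months from 4 July 2018 is 4 January 2023.
Because the pending related arbitration ran from 28 November 2019 to 10 October 2020, the deadline is extended by 317 days to 17 November 2023.
Because the automatic bankruptcy stay ran from 7 June 2022 to 21 July 2022, the deadline is extended by 44 days to 31 December 2023.
None of the other events listed affects the running of the period under the stated rules.

31 December 2023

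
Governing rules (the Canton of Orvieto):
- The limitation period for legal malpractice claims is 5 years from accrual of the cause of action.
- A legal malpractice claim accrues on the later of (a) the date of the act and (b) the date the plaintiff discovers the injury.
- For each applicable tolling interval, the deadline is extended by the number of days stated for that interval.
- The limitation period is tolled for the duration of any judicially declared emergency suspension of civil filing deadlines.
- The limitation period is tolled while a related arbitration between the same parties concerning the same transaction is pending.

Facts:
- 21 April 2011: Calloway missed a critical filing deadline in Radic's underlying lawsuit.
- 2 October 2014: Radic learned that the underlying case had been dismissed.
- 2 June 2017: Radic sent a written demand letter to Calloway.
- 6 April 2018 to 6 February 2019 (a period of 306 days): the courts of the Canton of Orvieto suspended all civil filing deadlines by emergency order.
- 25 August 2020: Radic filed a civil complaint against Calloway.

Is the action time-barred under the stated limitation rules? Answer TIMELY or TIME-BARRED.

TIME-BARRED

Because discovery on 2 October 2014 post-dates the 21 April 2011 act, accrual under the later-of rule falls on 2 October 2014.
The untolled deadline — 5 years after 2 October 2014 — is 2 October 2019.
The emergency suspension of filing deadlines from 6 April 2018 to 6 February 2019 tolled the period for 306 days, extending the deadline to 3 August 2020.
The other events in the timeline have no effect on the limitation period under the stated rules.
Filing on 25 August 2020 missed the 3 August 2020 deadline — the action is time-barred.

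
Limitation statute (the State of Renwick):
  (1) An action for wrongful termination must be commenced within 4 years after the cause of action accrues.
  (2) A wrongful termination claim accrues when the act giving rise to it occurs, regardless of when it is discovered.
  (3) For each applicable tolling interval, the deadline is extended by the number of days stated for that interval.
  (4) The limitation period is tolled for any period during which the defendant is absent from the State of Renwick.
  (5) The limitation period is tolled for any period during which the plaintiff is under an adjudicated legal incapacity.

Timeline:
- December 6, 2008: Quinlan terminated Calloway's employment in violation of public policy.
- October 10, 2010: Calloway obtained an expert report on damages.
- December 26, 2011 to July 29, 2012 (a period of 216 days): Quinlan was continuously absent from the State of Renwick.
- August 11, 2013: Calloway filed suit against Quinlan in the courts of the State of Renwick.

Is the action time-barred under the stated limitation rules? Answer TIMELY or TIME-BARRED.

The limitation period began to run on December 6, 2008.
The untolled deadline — 4 years after December 6, 2008 — is December 6, 2012.
Because the defendant's absence from the jurisdiction ran from December 26, 2011 to July 29, 2012, the deadline is extended by 216 days to July 10, 2013.
Nothing else in the chronology tolls or restarts the period.
Filing on August 11, 2013 missed the July 10, 2013 deadline — the action is time-barred.

TIME-BARRED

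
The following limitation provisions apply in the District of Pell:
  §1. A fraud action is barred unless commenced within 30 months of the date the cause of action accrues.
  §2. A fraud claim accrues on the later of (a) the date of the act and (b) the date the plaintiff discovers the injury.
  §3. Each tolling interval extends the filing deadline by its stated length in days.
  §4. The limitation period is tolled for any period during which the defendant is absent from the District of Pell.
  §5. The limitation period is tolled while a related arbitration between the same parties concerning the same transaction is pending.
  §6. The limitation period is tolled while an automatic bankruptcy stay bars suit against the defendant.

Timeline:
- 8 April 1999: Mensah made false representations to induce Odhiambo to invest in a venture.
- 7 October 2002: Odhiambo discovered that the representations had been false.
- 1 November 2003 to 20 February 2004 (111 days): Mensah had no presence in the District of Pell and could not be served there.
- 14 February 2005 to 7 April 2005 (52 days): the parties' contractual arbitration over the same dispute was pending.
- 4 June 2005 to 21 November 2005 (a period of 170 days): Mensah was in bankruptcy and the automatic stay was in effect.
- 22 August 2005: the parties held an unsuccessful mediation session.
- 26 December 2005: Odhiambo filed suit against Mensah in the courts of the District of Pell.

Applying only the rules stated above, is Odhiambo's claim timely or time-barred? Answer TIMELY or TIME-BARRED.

TIMELY

Taking the later of the act (8 April 1999) and discovery (7 October 2002), the claim accrued on 7 October 2002.
The untolled deadline — 30 months after 7 October 2002 — is 7 April 2005.
The defendant's absence from the jurisdiction from 1 November 2003 to 20 February 2004 tolled the period for 111 days, extending the deadline to 27 July 2005.
The period was tolled for 52 days by the pending related arbitration (14 February 2005 to 7 April 2005), pushing the deadline to 17 September 2005.
The automatic bankruptcy stay from 4 June 2005 to 21 November 2005 tolled the period for 170 days, extending the deadline to 6 March 2006.
Nothing else in the chronology tolls or restarts the period.
Odhiambo filed on 26 December 2005, before the 6 March 2006 deadline, so the action is timely.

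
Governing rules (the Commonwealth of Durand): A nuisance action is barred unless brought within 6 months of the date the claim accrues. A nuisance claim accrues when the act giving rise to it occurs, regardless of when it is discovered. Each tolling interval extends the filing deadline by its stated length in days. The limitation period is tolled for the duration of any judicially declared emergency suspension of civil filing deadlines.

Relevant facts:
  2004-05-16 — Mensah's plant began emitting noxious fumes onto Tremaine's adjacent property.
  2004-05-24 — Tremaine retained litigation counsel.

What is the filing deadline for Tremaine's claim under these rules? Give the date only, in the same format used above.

The claim accrued on 2004-05-16, the date of the act.
6 months from 2004-05-16 is 2004-11-16.
Nothing else in the chronology tolls or restarts the period.

2004-11-16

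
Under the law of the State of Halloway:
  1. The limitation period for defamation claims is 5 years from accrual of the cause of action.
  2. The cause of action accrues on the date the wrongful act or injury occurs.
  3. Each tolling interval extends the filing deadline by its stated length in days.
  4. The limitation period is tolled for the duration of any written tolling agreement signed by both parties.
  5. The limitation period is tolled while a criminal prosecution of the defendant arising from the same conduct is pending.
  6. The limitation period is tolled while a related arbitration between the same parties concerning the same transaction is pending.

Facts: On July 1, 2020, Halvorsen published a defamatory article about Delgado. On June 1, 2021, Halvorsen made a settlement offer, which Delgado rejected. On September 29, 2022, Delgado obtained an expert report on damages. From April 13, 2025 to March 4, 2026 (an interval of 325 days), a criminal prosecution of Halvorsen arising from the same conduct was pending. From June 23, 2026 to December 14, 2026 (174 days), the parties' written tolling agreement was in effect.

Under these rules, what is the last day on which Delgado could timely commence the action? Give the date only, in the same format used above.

May 22, 2026

The limitation period began to run on July 1, 2020.
5 years from July 1, 2020 is July 1, 2025.
The pending criminal prosecution from April 13, 2025 to March 4, 2026 tolled the period for 325 days, extending the deadline to May 22, 2026.
By the time the written tolling agreement began on June 23, 2026, the limitation period had already expired on May 22, 2026; that interval cannot revive it.
The other events in the timeline have no effect on the limitation period under the stated rules.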